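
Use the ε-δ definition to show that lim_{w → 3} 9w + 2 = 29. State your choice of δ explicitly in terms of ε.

δ = ε/9

Fix ε > 0. We need δ > 0 so that 0 < |w − 3| < δ implies |(9w + 2) − 29| < ε.
|(9w + 2) − 29| = |9w - 27| = 9|w − 3|.
Thus it suffices that |w − 3| < ε/9.
Choosing δ = ε/9 gives |(9w + 2) − 29| = 9|w − 3| < ε whenever |w − 3| < δ.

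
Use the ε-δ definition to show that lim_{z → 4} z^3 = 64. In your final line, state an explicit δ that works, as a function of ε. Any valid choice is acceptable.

δ = min(1, ε/61)

Let ε > 0 be given. We seek δ > 0 with 0 < |z − 4| < δ ⇒ |z^3 − 64| < ε.
Factor: z^3 − 64 = (z − 4)(z^2 + 4z + 16), so |z^3 − 64| = |z − 4|·|z^2 + 4z + 16|.
Impose δ ≤ 1 so that |z| < 5; then |z^2 + 4z + 16| ≤ 61.
Hence |z^3 − 64| ≤ 61|z − 4|, which is < ε once |z − 4| < ε/61.
Take δ = min(1, ε/61). If 0 < |z − 4| < δ then both bounds hold and |z^3 − 64| ≤ 61|z − 4| < 61·(ε/61) = ε.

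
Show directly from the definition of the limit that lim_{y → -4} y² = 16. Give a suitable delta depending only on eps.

delta = min(2, eps/10)

Let eps > 0 be given. We seek delta > 0 with 0 < |y + 4| < delta ⇒ |y² − 16| < eps.
Factor: y² − 16 = (y + 4)(y - 4), so |y² − 16| = |y + 4|·|y - 4|.
Restrict delta ≤ 2. Then |y + 4| < 2 gives |y| < 6, so by the triangle inequality |y - 4| ≤ 6 + 4 = 10.
Hence |y² − 16| ≤ 10|y + 4|, which is < eps once |y + 4| < eps/10.
Take delta = min(2, eps/10). If 0 < |y + 4| < delta then both bounds hold and |y² − 16| ≤ 10|y + 4| < 10·(eps/10) = eps.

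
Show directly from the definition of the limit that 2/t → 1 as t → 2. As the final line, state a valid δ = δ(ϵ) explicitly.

δ = min(1, ϵ)

Let ϵ > 0. We seek δ > 0 such that 0 < |t − 2| < δ implies |2/t − 1| < ϵ.
|2/t − 1| = 2·|2 − t|/(2·|t|) = 2|t − 2|/(2|t|).
Restrict δ ≤ 1. Then |t − 2| < 1 gives |t| > 1, so 2|t| > 2.
Then |2/t − 1| < 2|t − 2|/2, which is < ϵ when |t − 2| < ϵ.
Take δ = min(1, ϵ). Then 0 < |t − 2| < δ gives both |t − 2| < 1 and |t − 2| < ϵ, so |2/t − 1| < ϵ.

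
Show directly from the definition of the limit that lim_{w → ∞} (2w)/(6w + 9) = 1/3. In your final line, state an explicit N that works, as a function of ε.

Suppose ε > 0. We seek N > 0 such that w > N implies |(2w)/(6w + 9) − (1/3)| < ε.
(2w)/(6w + 9) − (1/3) = (6(2w) − 2(6w + 9)) / (6(6w + 9)) = -18/(6(6w + 9)).
For w > 0 we have 6w + 9 > 6w, so |(2w)/(6w + 9) − (1/3)| = 18/(6(6w + 9)) < 18/(6·6w) = (1/2)/w.
Thus |(2w)/(6w + 9) − (1/3)| < ε whenever w > (1/2)/ε.
Take N = (1/2)/ε. If w > N then |(2w)/(6w + 9) − (1/3)| < (1/2)/w < ε.

N = (1/2)/ε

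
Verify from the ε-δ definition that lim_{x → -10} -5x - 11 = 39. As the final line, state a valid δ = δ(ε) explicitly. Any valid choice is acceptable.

Fix ε > 0. We need δ > 0 so that 0 < |x + 10| < δ implies |(-5x - 11) − 39| < ε.
Since (-5x - 11) − 39 = -5(x + 10), we have |(-5x - 11) − 39| = 5|x + 10|.
So 5|x + 10| < ε exactly when |x + 10| < ε/5.
Choosing δ = ε/5 gives |(-5x - 11) − 39| = 5|x + 10| < ε whenever |x + 10| < δ.

δ = ε/5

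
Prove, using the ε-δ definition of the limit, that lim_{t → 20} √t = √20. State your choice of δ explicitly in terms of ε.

δ = min(20, √20·ε)

Fix ε > 0. We want δ > 0 such that 0 < |t − 20| < δ implies |√t − √20| < ε.
Multiplying by the conjugate, |√t − √20| = |t − 20|/(√t + √20).
Restrict δ ≤ 20 so that |t − 20| < 20 forces t > 0, and then √t + √20 > √20.
Hence |√t − √20| < |t − 20|/√20, which is < ε once |t − 20| < √20·ε.
Take δ = min(20, √20·ε). If 0 < |t − 20| < δ then t > 0 and |√t − √20| < |t − 20|/√20 < ε.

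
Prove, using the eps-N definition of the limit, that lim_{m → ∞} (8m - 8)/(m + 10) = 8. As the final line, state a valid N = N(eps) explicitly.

N = 88/eps

Fix eps > 0. For m ≥ 1, |(8m - 8)/(m + 10) − 8| = |-88|/((m + 10)) = 88/((m + 10)).
Since m + 10 ≥ m for m ≥ 1, this is ≤ 88/(m) = 88/m.
So |(8m - 8)/(m + 10) − 8| < eps whenever m > 88/eps.
Take N = 88/eps. If m > N then |(8m - 8)/(m + 10) − 8| ≤ 88/m < eps.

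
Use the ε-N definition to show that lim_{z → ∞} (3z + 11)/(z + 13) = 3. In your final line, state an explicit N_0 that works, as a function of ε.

N_0 = 28/ε

Let ε > 0 be given. We seek N_0 > 0 such that z > N_0 implies |(3z + 11)/(z + 13) − 3| < ε.
(3z + 11)/(z + 13) − 3 = ((3z + 11) − 3(z + 13)) / ((z + 13)) = -28/((z + 13)).
For z > 0 we have z + 13 > z, so |(3z + 11)/(z + 13) − 3| = 28/((z + 13)) < 28/(z) = 28/z.
Thus |(3z + 11)/(z + 13) − 3| < ε whenever z > 28/ε.
Take N_0 = 28/ε. If z > N_0 then |(3z + 11)/(z + 13) − 3| < 28/z < ε.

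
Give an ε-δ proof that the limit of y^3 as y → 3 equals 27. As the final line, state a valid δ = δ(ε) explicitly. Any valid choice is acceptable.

δ = min(1, ε/37)

Let ε > 0. We seek δ > 0 with 0 < |y − 3| < δ ⇒ |y^3 − 27| < ε.
Factor: y^3 − 27 = (y − 3)(y^2 + 3y + 9), so |y^3 − 27| = |y − 3|·|y^2 + 3y + 9|.
Impose δ ≤ 1 so that |y| < 4; then |y^2 + 3y + 9| ≤ 37.
Hence |y^3 − 27| ≤ 37|y − 3|, which is < ε once |y − 3| < ε/37.
Take δ = min(1, ε/37). If 0 < |y − 3| < δ then both bounds hold and |y^3 − 27| ≤ 37|y − 3| < 37·(ε/37) = ε.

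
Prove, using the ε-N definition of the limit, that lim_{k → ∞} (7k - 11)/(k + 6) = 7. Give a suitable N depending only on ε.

N = 53/ε

Let ε > 0. For k ≥ 1, |(7k - 11)/(k + 6) − 7| = |-53|/((k + 6)) = 53/((k + 6)).
Since k + 6 ≥ k for k ≥ 1, this is ≤ 53/(k) = 53/k.
So |(7k - 11)/(k + 6) − 7| < ε whenever k > 53/ε.
Take N = 53/ε. If k > N then |(7k - 11)/(k + 6) − 7| ≤ 53/k < ε.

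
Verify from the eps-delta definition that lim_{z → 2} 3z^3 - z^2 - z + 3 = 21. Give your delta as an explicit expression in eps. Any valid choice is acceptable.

Let eps > 0 be given. We want delta > 0 such that 0 < |z − 2| < delta implies |(3z^3 - z^2 - z + 3) − 21| < eps.
(3z^3 - z^2 - z + 3) − 21 = 3z^3 - z^2 - z - 18 = (z − 2)(3z^2 + 5z + 9).
So |(3z^3 - z^2 - z + 3) − 21| = |z − 2|·|3z^2 + 5z + 9|.
Require delta ≤ 1. Then |z − 2| < 1 gives |z| < 3, and by the triangle inequality |3z^2 + 5z + 9| ≤ 3·3^2 + 5·3 + 9 = 51.
Hence |(3z^3 - z^2 - z + 3) − 21| ≤ 51|z − 2| < eps provided |z − 2| < eps/51.
Take delta = min(1, eps/51). Then 0 < |z − 2| < delta gives both |z − 2| < 1 and |z − 2| < eps/51, so |(3z^3 - z^2 - z + 3) − 21| < eps.

delta = min(1, eps/51)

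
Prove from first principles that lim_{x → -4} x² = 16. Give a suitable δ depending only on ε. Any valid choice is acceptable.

Let ε > 0 be given. We seek δ > 0 with 0 < |x + 4| < δ ⇒ |x² − 16| < ε.
Factor: x² − 16 = (x + 4)(x - 4), so |x² − 16| = |x + 4|·|x - 4|.
Impose δ ≤ 2 so that |x| < 6; then |x - 4| ≤ 10.
Hence |x² − 16| ≤ 10|x + 4|, which is < ε once |x + 4| < ε/10.
Take δ = min(2, ε/10). If 0 < |x + 4| < δ then both bounds hold and |x² − 16| ≤ 10|x + 4| < 10·(ε/10) = ε.

δ = min(2, ε/10)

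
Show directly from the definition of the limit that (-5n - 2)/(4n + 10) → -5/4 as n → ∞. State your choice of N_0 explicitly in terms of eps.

Fix eps > 0. For n ≥ 1, |(-5n - 2)/(4n + 10) + 5/4| = |42|/(4(4n + 10)) = 42/(4(4n + 10)).
Since 4n + 10 ≥ 4n for n ≥ 1, this is ≤ 42/(4·4n) = (21/8)/n.
So |(-5n - 2)/(4n + 10) + 5/4| < eps whenever n > (21/8)/eps.
Take N_0 = (21/8)/eps. If n > N_0 then |(-5n - 2)/(4n + 10) + 5/4| ≤ (21/8)/n < eps.

N_0 = (21/8)/eps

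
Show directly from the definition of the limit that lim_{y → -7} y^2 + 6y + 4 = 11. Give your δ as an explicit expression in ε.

δ = min(1, ε/9)

Fix ε > 0. We want δ > 0 such that 0 < |y + 7| < δ implies |(y^2 + 6y + 4) − 11| < ε.
(y^2 + 6y + 4) − 11 = y^2 + 6y - 7 = (y + 7)(y - 1).
So |(y^2 + 6y + 4) − 11| = |y + 7|·|y - 1|.
Require δ ≤ 1. Then |y + 7| < 1 gives |y| < 8, and by the triangle inequality |y - 1| ≤ 8 + 1 = 9.
Hence |(y^2 + 6y + 4) − 11| ≤ 9|y + 7| < ε provided |y + 7| < ε/9.
Take δ = min(1, ε/9). Then 0 < |y + 7| < δ gives both |y + 7| < 1 and |y + 7| < ε/9, so |(y^2 + 6y + 4) − 11| < ε.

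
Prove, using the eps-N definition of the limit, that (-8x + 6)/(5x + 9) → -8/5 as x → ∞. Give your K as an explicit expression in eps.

K = (102/25)/eps

Let eps > 0. We seek K > 0 such that x > K implies |(-8x + 6)/(5x + 9) + 8/5| < eps.
(-8x + 6)/(5x + 9) + 8/5 = (5(-8x + 6) − (-8)(5x + 9)) / (5(5x + 9)) = 102/(5(5x + 9)).
For x > 0 we have 5x + 9 > 5x, so |(-8x + 6)/(5x + 9) + 8/5| = 102/(5(5x + 9)) < 102/(5·5x) = (102/25)/x.
Thus |(-8x + 6)/(5x + 9) + 8/5| < eps whenever x > (102/25)/eps.
Take K = (102/25)/eps. If x > K then |(-8x + 6)/(5x + 9) + 8/5| < (102/25)/x < eps.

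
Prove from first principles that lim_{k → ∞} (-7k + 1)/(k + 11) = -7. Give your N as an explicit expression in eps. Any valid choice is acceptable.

N = 78/eps

Suppose eps > 0. For k ≥ 1, |(-7k + 1)/(k + 11) + 7| = |78|/((k + 11)) = 78/((k + 11)).
Since k + 11 ≥ k for k ≥ 1, this is ≤ 78/(k) = 78/k.
So |(-7k + 1)/(k + 11) + 7| < eps whenever k > 78/eps.
Take N = 78/eps. If k > N then |(-7k + 1)/(k + 11) + 7| ≤ 78/k < eps.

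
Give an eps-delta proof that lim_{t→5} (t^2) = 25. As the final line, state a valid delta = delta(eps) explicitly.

Let eps > 0. We seek delta > 0 with 0 < |t − 5| < delta ⇒ |t^2 − 25| < eps.
Factor: t^2 − 25 = (t − 5)(t + 5), so |t^2 − 25| = |t − 5|·|t + 5|.
Impose delta ≤ 1 so that |t| < 6; then |t + 5| ≤ 11.
Hence |t^2 − 25| ≤ 11|t − 5|, which is < eps once |t − 5| < eps/11.
Take delta = min(1, eps/11). If 0 < |t − 5| < delta then both bounds hold and |t^2 − 25| ≤ 11|t − 5| < 11·(eps/11) = eps.

delta = min(1, eps/11)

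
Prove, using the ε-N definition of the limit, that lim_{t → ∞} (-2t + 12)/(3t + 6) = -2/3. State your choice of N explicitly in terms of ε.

Fix ε > 0. We seek N > 0 such that t > N implies |(-2t + 12)/(3t + 6) + 2/3| < ε.
(-2t + 12)/(3t + 6) + 2/3 = (3(-2t + 12) − (-2)(3t + 6)) / (3(3t + 6)) = 48/(3(3t + 6)).
For t > 0 we have 3t + 6 > 3t, so |(-2t + 12)/(3t + 6) + 2/3| = 48/(3(3t + 6)) < 48/(3·3t) = (16/3)/t.
Thus |(-2t + 12)/(3t + 6) + 2/3| < ε whenever t > (16/3)/ε.
Take N = (16/3)/ε. If t > N then |(-2t + 12)/(3t + 6) + 2/3| < (16/3)/t < ε.

N = (16/3)/ε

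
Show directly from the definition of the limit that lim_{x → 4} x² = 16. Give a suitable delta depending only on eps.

delta = min(1, eps/9)

Suppose eps > 0. We seek delta > 0 with 0 < |x − 4| < delta ⇒ |x² − 16| < eps.
Factor: x² − 16 = (x − 4)(x + 4), so |x² − 16| = |x − 4|·|x + 4|.
Impose delta ≤ 1 so that |x| < 5; then |x + 4| ≤ 9.
Hence |x² − 16| ≤ 9|x − 4|, which is < eps once |x − 4| < eps/9.
Take delta = min(1, eps/9). If 0 < |x − 4| < delta then both bounds hold and |x² − 16| ≤ 9|x − 4| < 9·(eps/9) = eps.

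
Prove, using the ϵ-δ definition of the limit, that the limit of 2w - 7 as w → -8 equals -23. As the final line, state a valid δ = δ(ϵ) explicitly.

Suppose ϵ > 0. We need δ > 0 so that 0 < |w + 8| < δ implies |(2w - 7) + 23| < ϵ.
|(2w - 7) + 23| = |2w + 16| = 2|w + 8|.
So 2|w + 8| < ϵ exactly when |w + 8| < ϵ/2.
Take δ = ϵ/2. If 0 < |w + 8| < δ then |(2w - 7) + 23| = 2|w + 8| < 2·(ϵ/2) = ϵ.

δ = ϵ/2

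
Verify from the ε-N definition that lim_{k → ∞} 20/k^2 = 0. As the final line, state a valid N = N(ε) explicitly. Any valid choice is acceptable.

Let ε > 0 be given. For k ≥ 1, |20/k^2 − 0| = 20/k^2.
20/k^2 < ε ⇔ k^2 > 20/ε ⇔ k > (20/ε)^{1/2}.
Take N = (20/ε)^{1/2}. Then k > N implies 20/k^2 < ε.

N = (20/ε)^{1/2}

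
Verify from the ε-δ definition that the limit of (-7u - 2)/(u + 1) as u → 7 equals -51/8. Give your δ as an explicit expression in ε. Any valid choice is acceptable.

δ = min(4, (32/5)ε)

Let ε > 0 be given. We want δ > 0 with 0 < |u − 7| < δ ⇒ |(-7u - 2)/(u + 1) + 51/8| < ε.
Combining over a common denominator, (-7u - 2)/(u + 1) + 51/8 = [(-7u - 2)·8 − (-51)·(u + 1)] / [8·(u + 1)] = -5(u − 7) / (8(u + 1)).
So |(-7u - 2)/(u + 1) + 51/8| = 5|u − 7| / (8·|u + 1|).
Require δ ≤ 4, so |u + 1| ≥ |8| − |u − 7| > 8 − 4 = 4.
Hence |(-7u - 2)/(u + 1) + 51/8| < 5|u − 7|/(8·4) = (5/32)|u − 7|, which is < ε once |u − 7| < (32/5)ε.
Take δ = min(4, (32/5)ε). Then 0 < |u − 7| < δ forces both bounds, so |(-7u - 2)/(u + 1) + 51/8| < ε.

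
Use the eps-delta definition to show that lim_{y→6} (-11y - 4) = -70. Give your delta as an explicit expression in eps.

Suppose eps > 0. We need delta > 0 so that 0 < |y − 6| < delta implies |(-11y - 4) + 70| < eps.
|(-11y - 4) + 70| = |-11y + 66| = 11|y − 6|.
Thus it suffices that |y − 6| < eps/11.
Choosing delta = eps/11 gives |(-11y - 4) + 70| = 11|y − 6| < eps whenever |y − 6| < delta.

delta = eps/11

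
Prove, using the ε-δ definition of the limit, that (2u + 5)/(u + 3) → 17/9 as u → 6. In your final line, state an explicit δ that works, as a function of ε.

δ = min(9/2, (81/2)ε)

Suppose ε > 0. We want δ > 0 with 0 < |u − 6| < δ ⇒ |(2u + 5)/(u + 3) − (17/9)| < ε.
Combining over a common denominator, (2u + 5)/(u + 3) − (17/9) = [(2u + 5)·9 − 17·(u + 3)] / [9·(u + 3)] = 1(u − 6) / (9(u + 3)).
So |(2u + 5)/(u + 3) − (17/9)| = |u − 6| / (9·|u + 3|).
Restrict δ ≤ 9/2. Then |u − 6| < 9/2 gives |u + 3| = |(u − 6) + 9| ≥ 9 − 9/2 = 9/2.
Hence |(2u + 5)/(u + 3) − (17/9)| < |u − 6|/(9·(9/2)) = (2/81)|u − 6|, which is < ε once |u − 6| < (81/2)ε.
Take δ = min(9/2, (81/2)ε). Then 0 < |u − 6| < δ forces both bounds, so |(2u + 5)/(u + 3) − (17/9)| < ε.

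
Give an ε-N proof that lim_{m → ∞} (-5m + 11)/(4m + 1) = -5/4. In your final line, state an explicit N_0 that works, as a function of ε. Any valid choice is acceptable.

N_0 = (49/16)/ε

Suppose ε > 0. For m ≥ 1, |(-5m + 11)/(4m + 1) + 5/4| = |49|/(4(4m + 1)) = 49/(4(4m + 1)).
Since 4m + 1 ≥ 4m for m ≥ 1, this is ≤ 49/(4·4m) = (49/16)/m.
So |(-5m + 11)/(4m + 1) + 5/4| < ε whenever m > (49/16)/ε.
Take N_0 = (49/16)/ε. If m > N_0 then |(-5m + 11)/(4m + 1) + 5/4| ≤ (49/16)/m < ε.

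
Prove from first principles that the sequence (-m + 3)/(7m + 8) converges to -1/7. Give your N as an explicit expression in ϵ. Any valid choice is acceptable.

N = (29/49)/ϵ

Fix ϵ > 0. For m ≥ 1, |(-m + 3)/(7m + 8) + 1/7| = |29|/(7(7m + 8)) = 29/(7(7m + 8)).
Since 7m + 8 ≥ 7m for m ≥ 1, this is ≤ 29/(7·7m) = (29/49)/m.
So |(-m + 3)/(7m + 8) + 1/7| < ϵ whenever m > (29/49)/ϵ.
Take N = (29/49)/ϵ. If m > N then |(-m + 3)/(7m + 8) + 1/7| ≤ (29/49)/m < ϵ.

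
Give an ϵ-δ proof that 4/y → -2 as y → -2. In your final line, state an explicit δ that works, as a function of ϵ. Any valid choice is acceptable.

Let ϵ > 0. We seek δ > 0 such that 0 < |y + 2| < δ implies |4/y + 2| < ϵ.
|4/y + 2| = 4·|-2 − y|/(2·|y|) = 4|y + 2|/(2|y|).
Restrict δ ≤ 1. Then |y + 2| < 1 gives |y| > 1, so 2|y| > 2.
Then |4/y + 2| < 4|y + 2|/2, which is < ϵ when |y + 2| < (1/2)ϵ.
Take δ = min(1, (1/2)ϵ). Then 0 < |y + 2| < δ gives both |y + 2| < 1 and |y + 2| < (1/2)ϵ, so |4/y + 2| < ϵ.

δ = min(1, (1/2)ϵ)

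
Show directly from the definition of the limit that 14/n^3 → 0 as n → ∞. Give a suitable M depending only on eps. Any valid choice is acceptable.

Fix eps > 0. For n ≥ 1, |14/n^3 − 0| = 14/n^3.
14/n^3 < eps ⇔ n^3 > 14/eps ⇔ n > (14/eps)^{1/3}.
Take M = (14/eps)^{1/3}. Then n > M implies 14/n^3 < eps.

M = (14/eps)^{1/3}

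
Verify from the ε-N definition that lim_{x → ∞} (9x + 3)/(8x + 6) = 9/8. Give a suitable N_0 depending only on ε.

Suppose ε > 0. We seek N_0 > 0 such that x > N_0 implies |(9x + 3)/(8x + 6) − (9/8)| < ε.
(9x + 3)/(8x + 6) − (9/8) = (8(9x + 3) − 9(8x + 6)) / (8(8x + 6)) = -30/(8(8x + 6)).
For x > 0 we have 8x + 6 > 8x, so |(9x + 3)/(8x + 6) − (9/8)| = 30/(8(8x + 6)) < 30/(8·8x) = (15/32)/x.
Thus |(9x + 3)/(8x + 6) − (9/8)| < ε whenever x > (15/32)/ε.
Take N_0 = (15/32)/ε. If x > N_0 then |(9x + 3)/(8x + 6) − (9/8)| < (15/32)/x < ε.

N_0 = (15/32)/ε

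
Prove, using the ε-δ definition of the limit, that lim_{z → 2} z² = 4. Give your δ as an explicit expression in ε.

Fix ε > 0. We seek δ > 0 with 0 < |z − 2| < δ ⇒ |z² − 4| < ε.
Factor: z² − 4 = (z − 2)(z + 2), so |z² − 4| = |z − 2|·|z + 2|.
Restrict δ ≤ 1. Then |z − 2| < 1 gives |z| < 3, so by the triangle inequality |z + 2| ≤ 3 + 2 = 5.
Hence |z² − 4| ≤ 5|z − 2|, which is < ε once |z − 2| < ε/5.
Take δ = min(1, ε/5). If 0 < |z − 2| < δ then both bounds hold and |z² − 4| ≤ 5|z − 2| < 5·(ε/5) = ε.

δ = min(1, ε/5)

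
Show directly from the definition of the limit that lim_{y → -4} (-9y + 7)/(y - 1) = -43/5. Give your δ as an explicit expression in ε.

δ = min(5/2, (25/4)ε)

Suppose ε > 0. We want δ > 0 with 0 < |y + 4| < δ ⇒ |(-9y + 7)/(y - 1) + 43/5| < ε.
Combining over a common denominator, (-9y + 7)/(y - 1) + 43/5 = [(-9y + 7)·(-5) − 43·(y - 1)] / [(-5)·(y - 1)] = 2(y + 4) / ((-5)(y - 1)).
So |(-9y + 7)/(y - 1) + 43/5| = 2|y + 4| / (5·|y − 1|).
Require δ ≤ 5/2, so |y − 1| ≥ |-5| − |y + 4| > 5 − 5/2 = 5/2.
Hence |(-9y + 7)/(y - 1) + 43/5| < 2|y + 4|/(5·(5/2)) = (4/25)|y + 4|, which is < ε once |y + 4| < (25/4)ε.
Take δ = min(5/2, (25/4)ε). Then 0 < |y + 4| < δ forces both bounds, so |(-9y + 7)/(y - 1) + 43/5| < ε.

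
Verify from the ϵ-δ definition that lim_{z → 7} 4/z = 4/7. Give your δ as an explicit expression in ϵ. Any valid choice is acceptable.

δ = min(7/2, (49/8)ϵ)

Fix ϵ > 0. We seek δ > 0 such that 0 < |z − 7| < δ implies |4/z − (4/7)| < ϵ.
|4/z − (4/7)| = 4·|7 − z|/(7·|z|) = 4|z − 7|/(7|z|).
Restrict δ ≤ 7/2. Then |z − 7| < 7/2 gives |z| > 7/2, so 7|z| > 49/2.
Then |4/z − (4/7)| < 4|z − 7|/(49/2), which is < ϵ when |z − 7| < (49/8)ϵ.
Take δ = min(7/2, (49/8)ϵ). Then 0 < |z − 7| < δ gives both |z − 7| < 7/2 and |z − 7| < (49/8)ϵ, so |4/z − (4/7)| < ϵ.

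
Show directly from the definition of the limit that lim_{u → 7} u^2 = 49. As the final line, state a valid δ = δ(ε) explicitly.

Let ε > 0. We seek δ > 0 with 0 < |u − 7| < δ ⇒ |u^2 − 49| < ε.
Factor: u^2 − 49 = (u − 7)(u + 7), so |u^2 − 49| = |u − 7|·|u + 7|.
Impose δ ≤ 1 so that |u| < 8; then |u + 7| ≤ 15.
Hence |u^2 − 49| ≤ 15|u − 7|, which is < ε once |u − 7| < ε/15.
Take δ = min(1, ε/15). If 0 < |u − 7| < δ then both bounds hold and |u^2 − 49| ≤ 15|u − 7| < 15·(ε/15) = ε.

δ = min(1, ε/15)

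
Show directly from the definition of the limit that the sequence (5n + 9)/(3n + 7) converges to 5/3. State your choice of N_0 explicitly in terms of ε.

Let ε > 0 be given. For n ≥ 1, |(5n + 9)/(3n + 7) − (5/3)| = |-8|/(3(3n + 7)) = 8/(3(3n + 7)).
Since 3n + 7 ≥ 3n for n ≥ 1, this is ≤ 8/(3·3n) = (8/9)/n.
So |(5n + 9)/(3n + 7) − (5/3)| < ε whenever n > (8/9)/ε.
Take N_0 = (8/9)/ε. If n > N_0 then |(5n + 9)/(3n + 7) − (5/3)| ≤ (8/9)/n < ε.

N_0 = (8/9)/ε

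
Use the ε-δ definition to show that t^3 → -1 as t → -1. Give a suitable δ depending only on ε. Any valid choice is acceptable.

Let ε > 0. We seek δ > 0 with 0 < |t + 1| < δ ⇒ |t^3 + 1| < ε.
Factor: t^3 + 1 = (t + 1)(t^2 - t + 1), so |t^3 + 1| = |t + 1|·|t^2 - t + 1|.
Restrict δ ≤ 2. Then |t + 1| < 2 gives |t| < 3, so by the triangle inequality |t^2 - t + 1| ≤ 3^2 + 3 + 1 = 13.
Hence |t^3 + 1| ≤ 13|t + 1|, which is < ε once |t + 1| < ε/13.
Take δ = min(2, ε/13). If 0 < |t + 1| < δ then both bounds hold and |t^3 + 1| ≤ 13|t + 1| < 13·(ε/13) = ε.

δ = min(2, ε/13)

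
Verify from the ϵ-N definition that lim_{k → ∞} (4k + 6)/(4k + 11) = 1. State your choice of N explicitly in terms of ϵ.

N = (5/4)/ϵ

Fix ϵ > 0. For k ≥ 1, |(4k + 6)/(4k + 11) − 1| = |-20|/(4(4k + 11)) = 20/(4(4k + 11)).
Since 4k + 11 ≥ 4k for k ≥ 1, this is ≤ 20/(4·4k) = (5/4)/k.
So |(4k + 6)/(4k + 11) − 1| < ϵ whenever k > (5/4)/ϵ.
Take N = (5/4)/ϵ. If k > N then |(4k + 6)/(4k + 11) − 1| ≤ (5/4)/k < ϵ.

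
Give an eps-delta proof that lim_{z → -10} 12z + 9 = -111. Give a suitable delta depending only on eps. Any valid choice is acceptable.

Let eps > 0. We need delta > 0 so that 0 < |z + 10| < delta implies |(12z + 9) + 111| < eps.
|(12z + 9) + 111| = |12z + 120| = 12|z + 10|.
So 12|z + 10| < eps exactly when |z + 10| < eps/12.
Choosing delta = eps/12 gives |(12z + 9) + 111| = 12|z + 10| < eps whenever |z + 10| < delta.

delta = eps/12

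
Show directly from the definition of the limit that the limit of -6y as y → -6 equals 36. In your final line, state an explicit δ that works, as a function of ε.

δ = ε/6

Let ε > 0. We need δ > 0 so that 0 < |y + 6| < δ implies |(-6y) − 36| < ε.
Since (-6y) − 36 = -6(y + 6), we have |(-6y) − 36| = 6|y + 6|.
Thus it suffices that |y + 6| < ε/6.
Take δ = ε/6. If 0 < |y + 6| < δ then |(-6y) − 36| = 6|y + 6| < 6·(ε/6) = ε.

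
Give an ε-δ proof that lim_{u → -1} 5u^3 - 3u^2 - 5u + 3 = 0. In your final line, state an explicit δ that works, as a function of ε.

Let ε > 0. We want δ > 0 such that 0 < |u + 1| < δ implies |(5u^3 - 3u^2 - 5u + 3)| < ε.
(5u^3 - 3u^2 - 5u + 3) = 5u^3 - 3u^2 - 5u + 3 = (u + 1)(5u^2 - 8u + 3).
So |(5u^3 - 3u^2 - 5u + 3)| = |u + 1|·|5u^2 - 8u + 3|.
Require δ ≤ 1. Then |u + 1| < 1 gives |u| < 2, and by the triangle inequality |5u^2 - 8u + 3| ≤ 5·2^2 + 8·2 + 3 = 39.
Hence |(5u^3 - 3u^2 - 5u + 3)| ≤ 39|u + 1| < ε provided |u + 1| < ε/39.
Take δ = min(1, ε/39). Then 0 < |u + 1| < δ gives both |u + 1| < 1 and |u + 1| < ε/39, so |(5u^3 - 3u^2 - 5u + 3)| < ε.

δ = min(1, ε/39)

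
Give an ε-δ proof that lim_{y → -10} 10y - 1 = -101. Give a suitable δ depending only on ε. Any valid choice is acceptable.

δ = ε/10

Fix ε > 0. We need δ > 0 so that 0 < |y + 10| < δ implies |(10y - 1) + 101| < ε.
|(10y - 1) + 101| = |10y + 100| = 10|y + 10|.
So 10|y + 10| < ε exactly when |y + 10| < ε/10.
Choosing δ = ε/10 gives |(10y - 1) + 101| = 10|y + 10| < ε whenever |y + 10| < δ.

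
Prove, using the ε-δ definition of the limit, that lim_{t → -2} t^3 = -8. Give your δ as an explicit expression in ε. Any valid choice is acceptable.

Suppose ε > 0. We seek δ > 0 with 0 < |t + 2| < δ ⇒ |t^3 + 8| < ε.
Factor: t^3 + 8 = (t + 2)(t^2 - 2t + 4), so |t^3 + 8| = |t + 2|·|t^2 - 2t + 4|.
Restrict δ ≤ 2. Then |t + 2| < 2 gives |t| < 4, so by the triangle inequality |t^2 - 2t + 4| ≤ 4^2 + 2·4 + 4 = 28.
Hence |t^3 + 8| ≤ 28|t + 2|, which is < ε once |t + 2| < ε/28.
Take δ = min(2, ε/28). If 0 < |t + 2| < δ then both bounds hold and |t^3 + 8| ≤ 28|t + 2| < 28·(ε/28) = ε.

δ = min(2, ε/28)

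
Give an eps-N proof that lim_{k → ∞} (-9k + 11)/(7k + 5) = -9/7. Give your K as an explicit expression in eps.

Let eps > 0 be given. For k ≥ 1, |(-9k + 11)/(7k + 5) + 9/7| = |122|/(7(7k + 5)) = 122/(7(7k + 5)).
Since 7k + 5 ≥ 7k for k ≥ 1, this is ≤ 122/(7·7k) = (122/49)/k.
So |(-9k + 11)/(7k + 5) + 9/7| < eps whenever k > (122/49)/eps.
Take K = (122/49)/eps. If k > K then |(-9k + 11)/(7k + 5) + 9/7| ≤ (122/49)/k < eps.

K = (122/49)/eps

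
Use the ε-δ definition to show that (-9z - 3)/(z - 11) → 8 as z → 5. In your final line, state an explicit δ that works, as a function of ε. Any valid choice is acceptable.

δ = min(3, (3/17)ε)

Fix ε > 0. We want δ > 0 with 0 < |z − 5| < δ ⇒ |(-9z - 3)/(z - 11) − 8| < ε.
Combining over a common denominator, (-9z - 3)/(z - 11) − 8 = [(-9z - 3)·(-6) − (-48)·(z - 11)] / [(-6)·(z - 11)] = 102(z − 5) / ((-6)(z - 11)).
So |(-9z - 3)/(z - 11) − 8| = 102|z − 5| / (6·|z − 11|).
Restrict δ ≤ 3. Then |z − 5| < 3 gives |z − 11| = |(z − 5) + (-6)| ≥ 6 − 3 = 3.
Hence |(-9z - 3)/(z - 11) − 8| < 102|z − 5|/(6·3) = (17/3)|z − 5|, which is < ε once |z − 5| < (3/17)ε.
Take δ = min(3, (3/17)ε). Then 0 < |z − 5| < δ forces both bounds, so |(-9z - 3)/(z - 11) − 8| < ε.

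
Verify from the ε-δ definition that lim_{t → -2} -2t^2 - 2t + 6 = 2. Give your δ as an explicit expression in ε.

Suppose ε > 0. We want δ > 0 such that 0 < |t + 2| < δ implies |(-2t^2 - 2t + 6) − 2| < ε.
(-2t^2 - 2t + 6) − 2 = -2t^2 - 2t + 4 = (t + 2)(-2t + 2).
So |(-2t^2 - 2t + 6) − 2| = |t + 2|·|-2t + 2|.
Require δ ≤ 1. Then |t + 2| < 1 gives |t| < 3, and by the triangle inequality |-2t + 2| ≤ 2·3 + 2 = 8.
Hence |(-2t^2 - 2t + 6) − 2| ≤ 8|t + 2| < ε provided |t + 2| < ε/8.
Choosing δ = min(1, ε/8) ensures both conditions, hence |(-2t^2 - 2t + 6) − 2| < ε.

δ = min(1, ε/8)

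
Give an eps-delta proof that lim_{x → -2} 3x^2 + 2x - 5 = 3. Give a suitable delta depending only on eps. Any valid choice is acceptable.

Let eps > 0. We want delta > 0 such that 0 < |x + 2| < delta implies |(3x^2 + 2x - 5) − 3| < eps.
(3x^2 + 2x - 5) − 3 = 3x^2 + 2x - 8 = (x + 2)(3x - 4).
So |(3x^2 + 2x - 5) − 3| = |x + 2|·|3x - 4|.
Require delta ≤ 1. Then |x + 2| < 1 gives |x| < 3, and by the triangle inequality |3x - 4| ≤ 3·3 + 4 = 13.
Hence |(3x^2 + 2x - 5) − 3| ≤ 13|x + 2| < eps provided |x + 2| < eps/13.
Take delta = min(1, eps/13). Then 0 < |x + 2| < delta gives both |x + 2| < 1 and |x + 2| < eps/13, so |(3x^2 + 2x - 5) − 3| < eps.

delta = min(1, eps/13)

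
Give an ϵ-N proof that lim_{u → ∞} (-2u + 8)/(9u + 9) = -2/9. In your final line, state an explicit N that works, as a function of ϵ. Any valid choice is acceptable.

N = (10/9)/ϵ

Let ϵ > 0 be given. We seek N > 0 such that u > N implies |(-2u + 8)/(9u + 9) + 2/9| < ϵ.
(-2u + 8)/(9u + 9) + 2/9 = (9(-2u + 8) − (-2)(9u + 9)) / (9(9u + 9)) = 90/(9(9u + 9)).
For u > 0 we have 9u + 9 > 9u, so |(-2u + 8)/(9u + 9) + 2/9| = 90/(9(9u + 9)) < 90/(9·9u) = (10/9)/u.
Thus |(-2u + 8)/(9u + 9) + 2/9| < ϵ whenever u > (10/9)/ϵ.
Take N = (10/9)/ϵ. If u > N then |(-2u + 8)/(9u + 9) + 2/9| < (10/9)/u < ϵ.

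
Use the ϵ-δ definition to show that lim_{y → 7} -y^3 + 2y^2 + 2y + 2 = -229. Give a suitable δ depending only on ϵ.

δ = min(2, ϵ/159)

Let ϵ > 0. We want δ > 0 such that 0 < |y − 7| < δ implies |(-y^3 + 2y^2 + 2y + 2) + 229| < ϵ.
(-y^3 + 2y^2 + 2y + 2) + 229 = -y^3 + 2y^2 + 2y + 231 = (y − 7)(-y^2 - 5y - 33).
So |(-y^3 + 2y^2 + 2y + 2) + 229| = |y − 7|·|-y^2 - 5y - 33|.
Assume first that |y − 7| < 2, so |y| < 9. Then |-y^2 - 5y - 33| ≤ 9^2 + 5·9 + 33 = 159.
Hence |(-y^3 + 2y^2 + 2y + 2) + 229| ≤ 159|y − 7| < ϵ provided |y − 7| < ϵ/159.
Take δ = min(2, ϵ/159). Then 0 < |y − 7| < δ gives both |y − 7| < 2 and |y − 7| < ϵ/159, so |(-y^3 + 2y^2 + 2y + 2) + 229| < ϵ.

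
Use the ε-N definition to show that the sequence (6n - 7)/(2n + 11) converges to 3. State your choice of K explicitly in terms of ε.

K = 20/ε

Suppose ε > 0. For n ≥ 1, |(6n - 7)/(2n + 11) − 3| = |-80|/(2(2n + 11)) = 80/(2(2n + 11)).
Since 2n + 11 ≥ 2n for n ≥ 1, this is ≤ 80/(2·2n) = 20/n.
So |(6n - 7)/(2n + 11) − 3| < ε whenever n > 20/ε.
Take K = 20/ε. If n > K then |(6n - 7)/(2n + 11) − 3| ≤ 20/n < ε.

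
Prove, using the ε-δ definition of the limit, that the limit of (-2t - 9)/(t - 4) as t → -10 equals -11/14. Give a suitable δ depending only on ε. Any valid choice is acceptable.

δ = min(7, (98/17)ε)

Let ε > 0. We want δ > 0 with 0 < |t + 10| < δ ⇒ |(-2t - 9)/(t - 4) + 11/14| < ε.
Combining over a common denominator, (-2t - 9)/(t - 4) + 11/14 = [(-2t - 9)·(-14) − 11·(t - 4)] / [(-14)·(t - 4)] = 17(t + 10) / ((-14)(t - 4)).
So |(-2t - 9)/(t - 4) + 11/14| = 17|t + 10| / (14·|t − 4|).
Require δ ≤ 7, so |t − 4| ≥ |-14| − |t + 10| > 14 − 7 = 7.
Hence |(-2t - 9)/(t - 4) + 11/14| < 17|t + 10|/(14·7) = (17/98)|t + 10|, which is < ε once |t + 10| < (98/17)ε.
Take δ = min(7, (98/17)ε). Then 0 < |t + 10| < δ forces both bounds, so |(-2t - 9)/(t - 4) + 11/14| < ε.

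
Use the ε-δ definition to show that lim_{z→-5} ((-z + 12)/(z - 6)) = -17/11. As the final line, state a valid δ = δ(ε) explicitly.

Suppose ε > 0. We want δ > 0 with 0 < |z + 5| < δ ⇒ |(-z + 12)/(z - 6) + 17/11| < ε.
Combining over a common denominator, (-z + 12)/(z - 6) + 17/11 = [(-z + 12)·(-11) − 17·(z - 6)] / [(-11)·(z - 6)] = -6(z + 5) / ((-11)(z - 6)).
So |(-z + 12)/(z - 6) + 17/11| = 6|z + 5| / (11·|z − 6|).
Restrict δ ≤ 11/2. Then |z + 5| < 11/2 gives |z − 6| = |(z + 5) + (-11)| ≥ 11 − 11/2 = 11/2.
Hence |(-z + 12)/(z - 6) + 17/11| < 6|z + 5|/(11·(11/2)) = (12/121)|z + 5|, which is < ε once |z + 5| < (121/12)ε.
Take δ = min(11/2, (121/12)ε). Then 0 < |z + 5| < δ forces both bounds, so |(-z + 12)/(z - 6) + 17/11| < ε.

δ = min(11/2, (121/12)ε)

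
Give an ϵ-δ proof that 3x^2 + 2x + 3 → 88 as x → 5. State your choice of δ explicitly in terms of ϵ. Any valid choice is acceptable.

δ = min(2, ϵ/38)

Let ϵ > 0 be given. We want δ > 0 such that 0 < |x − 5| < δ implies |(3x^2 + 2x + 3) − 88| < ϵ.
(3x^2 + 2x + 3) − 88 = 3x^2 + 2x - 85 = (x − 5)(3x + 17).
So |(3x^2 + 2x + 3) − 88| = |x − 5|·|3x + 17|.
Assume first that |x − 5| < 2, so |x| < 7. Then |3x + 17| ≤ 3·7 + 17 = 38.
Hence |(3x^2 + 2x + 3) − 88| ≤ 38|x − 5| < ϵ provided |x − 5| < ϵ/38.
Take δ = min(2, ϵ/38). Then 0 < |x − 5| < δ gives both |x − 5| < 2 and |x − 5| < ϵ/38, so |(3x^2 + 2x + 3) − 88| < ϵ.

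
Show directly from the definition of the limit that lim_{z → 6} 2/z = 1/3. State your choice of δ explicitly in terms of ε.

δ = min(3, 9ε)

Suppose ε > 0. We seek δ > 0 such that 0 < |z − 6| < δ implies |2/z − (1/3)| < ε.
|2/z − (1/3)| = 2·|6 − z|/(6·|z|) = 2|z − 6|/(6|z|).
Require δ ≤ 3 so that |z| > 6 − 3 = 3, hence 6|z| > 18.
Then |2/z − (1/3)| < 2|z − 6|/18, which is < ε when |z − 6| < 9ε.
Take δ = min(3, 9ε). Then 0 < |z − 6| < δ gives both |z − 6| < 3 and |z − 6| < 9ε, so |2/z − (1/3)| < ε.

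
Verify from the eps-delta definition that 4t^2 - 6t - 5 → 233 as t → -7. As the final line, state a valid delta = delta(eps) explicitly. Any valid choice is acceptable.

Let eps > 0 be given. We want delta > 0 such that 0 < |t + 7| < delta implies |(4t^2 - 6t - 5) − 233| < eps.
(4t^2 - 6t - 5) − 233 = 4t^2 - 6t - 238 = (t + 7)(4t - 34).
So |(4t^2 - 6t - 5) − 233| = |t + 7|·|4t - 34|.
Require delta ≤ 1. Then |t + 7| < 1 gives |t| < 8, and by the triangle inequality |4t - 34| ≤ 4·8 + 34 = 66.
Hence |(4t^2 - 6t - 5) − 233| ≤ 66|t + 7| < eps provided |t + 7| < eps/66.
Choosing delta = min(1, eps/66) ensures both conditions, hence |(4t^2 - 6t - 5) − 233| < eps.

delta = min(1, eps/66)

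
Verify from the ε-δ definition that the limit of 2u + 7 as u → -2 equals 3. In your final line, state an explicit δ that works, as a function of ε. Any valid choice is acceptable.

Let ε > 0 be given. We need δ > 0 so that 0 < |u + 2| < δ implies |(2u + 7) − 3| < ε.
|(2u + 7) − 3| = |2u + 4| = 2|u + 2|.
Thus it suffices that |u + 2| < ε/2.
Take δ = ε/2. If 0 < |u + 2| < δ then |(2u + 7) − 3| = 2|u + 2| < 2·(ε/2) = ε.

δ = ε/2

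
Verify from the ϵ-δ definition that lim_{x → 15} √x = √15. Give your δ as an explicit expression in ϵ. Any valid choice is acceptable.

Suppose ϵ > 0. We want δ > 0 such that 0 < |x − 15| < δ implies |√x − √15| < ϵ.
Rationalise: √x − √15 = (x − 15)/(√x + √15), so |√x − √15| = |x − 15|/(√x + √15).
Restrict δ ≤ 15 so that |x − 15| < 15 forces x > 0, and then √x + √15 > √15.
Hence |√x − √15| < |x − 15|/√15, which is < ϵ once |x − 15| < √15·ϵ.
Take δ = min(15, √15·ϵ). If 0 < |x − 15| < δ then x > 0 and |√x − √15| < |x − 15|/√15 < ϵ.

δ = min(15, √15·ϵ)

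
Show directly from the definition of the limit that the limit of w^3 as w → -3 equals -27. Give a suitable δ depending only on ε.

Suppose ε > 0. We seek δ > 0 with 0 < |w + 3| < δ ⇒ |w^3 + 27| < ε.
Factor: w^3 + 27 = (w + 3)(w^2 - 3w + 9), so |w^3 + 27| = |w + 3|·|w^2 - 3w + 9|.
Restrict δ ≤ 1. Then |w + 3| < 1 gives |w| < 4, so by the triangle inequality |w^2 - 3w + 9| ≤ 4^2 + 3·4 + 9 = 37.
Hence |w^3 + 27| ≤ 37|w + 3|, which is < ε once |w + 3| < ε/37.
Take δ = min(1, ε/37). If 0 < |w + 3| < δ then both bounds hold and |w^3 + 27| ≤ 37|w + 3| < 37·(ε/37) = ε.

δ = min(1, ε/37)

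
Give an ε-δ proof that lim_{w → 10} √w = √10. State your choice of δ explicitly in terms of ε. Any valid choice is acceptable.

δ = min(10, √10·ε)

Suppose ε > 0. We want δ > 0 such that 0 < |w − 10| < δ implies |√w − √10| < ε.
Multiplying by the conjugate, |√w − √10| = |w − 10|/(√w + √10).
Restrict δ ≤ 10 so that |w − 10| < 10 forces w > 0, and then √w + √10 > √10.
Hence |√w − √10| < |w − 10|/√10, which is < ε once |w − 10| < √10·ε.
Take δ = min(10, √10·ε). If 0 < |w − 10| < δ then w > 0 and |√w − √10| < |w − 10|/√10 < ε.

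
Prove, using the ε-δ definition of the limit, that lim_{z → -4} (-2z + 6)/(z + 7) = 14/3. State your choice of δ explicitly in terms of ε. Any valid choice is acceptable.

Let ε > 0 be given. We want δ > 0 with 0 < |z + 4| < δ ⇒ |(-2z + 6)/(z + 7) − (14/3)| < ε.
Combining over a common denominator, (-2z + 6)/(z + 7) − (14/3) = [(-2z + 6)·3 − 14·(z + 7)] / [3·(z + 7)] = -20(z + 4) / (3(z + 7)).
So |(-2z + 6)/(z + 7) − (14/3)| = 20|z + 4| / (3·|z + 7|).
Restrict δ ≤ 3/2. Then |z + 4| < 3/2 gives |z + 7| = |(z + 4) + 3| ≥ 3 − 3/2 = 3/2.
Hence |(-2z + 6)/(z + 7) − (14/3)| < 20|z + 4|/(3·(3/2)) = (40/9)|z + 4|, which is < ε once |z + 4| < (9/40)ε.
Take δ = min(3/2, (9/40)ε). Then 0 < |z + 4| < δ forces both bounds, so |(-2z + 6)/(z + 7) − (14/3)| < ε.

δ = min(3/2, (9/40)ε)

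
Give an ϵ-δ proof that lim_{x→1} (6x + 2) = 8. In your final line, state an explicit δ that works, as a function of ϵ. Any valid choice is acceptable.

Suppose ϵ > 0. We need δ > 0 so that 0 < |x − 1| < δ implies |(6x + 2) − 8| < ϵ.
|(6x + 2) − 8| = |6x - 6| = 6|x − 1|.
Thus it suffices that |x − 1| < ϵ/6.
Take δ = ϵ/6. If 0 < |x − 1| < δ then |(6x + 2) − 8| = 6|x − 1| < 6·(ϵ/6) = ϵ.

δ = ϵ/6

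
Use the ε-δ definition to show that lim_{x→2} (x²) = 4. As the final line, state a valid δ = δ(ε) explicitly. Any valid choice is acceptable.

δ = min(1, ε/5)

Fix ε > 0. We seek δ > 0 with 0 < |x − 2| < δ ⇒ |x² − 4| < ε.
Factor: x² − 4 = (x − 2)(x + 2), so |x² − 4| = |x − 2|·|x + 2|.
Restrict δ ≤ 1. Then |x − 2| < 1 gives |x| < 3, so by the triangle inequality |x + 2| ≤ 3 + 2 = 5.
Hence |x² − 4| ≤ 5|x − 2|, which is < ε once |x − 2| < ε/5.
Take δ = min(1, ε/5). If 0 < |x − 2| < δ then both bounds hold and |x² − 4| ≤ 5|x − 2| < 5·(ε/5) = ε.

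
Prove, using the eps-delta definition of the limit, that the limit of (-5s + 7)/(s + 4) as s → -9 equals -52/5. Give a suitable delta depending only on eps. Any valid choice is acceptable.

Suppose eps > 0. We want delta > 0 with 0 < |s + 9| < delta ⇒ |(-5s + 7)/(s + 4) + 52/5| < eps.
Combining over a common denominator, (-5s + 7)/(s + 4) + 52/5 = [(-5s + 7)·(-5) − 52·(s + 4)] / [(-5)·(s + 4)] = -27(s + 9) / ((-5)(s + 4)).
So |(-5s + 7)/(s + 4) + 52/5| = 27|s + 9| / (5·|s + 4|).
Restrict delta ≤ 5/2. Then |s + 9| < 5/2 gives |s + 4| = |(s + 9) + (-5)| ≥ 5 − 5/2 = 5/2.
Hence |(-5s + 7)/(s + 4) + 52/5| < 27|s + 9|/(5·(5/2)) = (54/25)|s + 9|, which is < eps once |s + 9| < (25/54)eps.
Take delta = min(5/2, (25/54)eps). Then 0 < |s + 9| < delta forces both bounds, so |(-5s + 7)/(s + 4) + 52/5| < eps.

delta = min(5/2, (25/54)eps)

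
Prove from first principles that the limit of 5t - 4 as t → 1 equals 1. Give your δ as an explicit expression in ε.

δ = ε/5

Let ε > 0. We need δ > 0 so that 0 < |t − 1| < δ implies |(5t - 4) − 1| < ε.
|(5t - 4) − 1| = |5t - 5| = 5|t − 1|.
So 5|t − 1| < ε exactly when |t − 1| < ε/5.
Take δ = ε/5. If 0 < |t − 1| < δ then |(5t - 4) − 1| = 5|t − 1| < 5·(ε/5) = ε.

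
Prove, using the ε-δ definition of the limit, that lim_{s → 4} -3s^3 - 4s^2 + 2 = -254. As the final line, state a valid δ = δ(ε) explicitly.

δ = min(1, ε/219)

Fix ε > 0. We want δ > 0 such that 0 < |s − 4| < δ implies |(-3s^3 - 4s^2 + 2) + 254| < ε.
(-3s^3 - 4s^2 + 2) + 254 = -3s^3 - 4s^2 + 256 = (s − 4)(-3s^2 - 16s - 64).
So |(-3s^3 - 4s^2 + 2) + 254| = |s − 4|·|-3s^2 - 16s - 64|.
Require δ ≤ 1. Then |s − 4| < 1 gives |s| < 5, and by the triangle inequality |-3s^2 - 16s - 64| ≤ 3·5^2 + 16·5 + 64 = 219.
Hence |(-3s^3 - 4s^2 + 2) + 254| ≤ 219|s − 4| < ε provided |s − 4| < ε/219.
Choosing δ = min(1, ε/219) ensures both conditions, hence |(-3s^3 - 4s^2 + 2) + 254| < ε.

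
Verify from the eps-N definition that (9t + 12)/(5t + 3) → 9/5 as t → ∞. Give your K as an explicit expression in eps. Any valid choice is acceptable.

Suppose eps > 0. We seek K > 0 such that t > K implies |(9t + 12)/(5t + 3) − (9/5)| < eps.
(9t + 12)/(5t + 3) − (9/5) = (5(9t + 12) − 9(5t + 3)) / (5(5t + 3)) = 33/(5(5t + 3)).
For t > 0 we have 5t + 3 > 5t, so |(9t + 12)/(5t + 3) − (9/5)| = 33/(5(5t + 3)) < 33/(5·5t) = (33/25)/t.
Thus |(9t + 12)/(5t + 3) − (9/5)| < eps whenever t > (33/25)/eps.
Take K = (33/25)/eps. If t > K then |(9t + 12)/(5t + 3) − (9/5)| < (33/25)/t < eps.

K = (33/25)/eps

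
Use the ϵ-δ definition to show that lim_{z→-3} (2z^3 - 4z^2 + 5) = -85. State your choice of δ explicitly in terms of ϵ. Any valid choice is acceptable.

Let ϵ > 0. We want δ > 0 such that 0 < |z + 3| < δ implies |(2z^3 - 4z^2 + 5) + 85| < ϵ.
(2z^3 - 4z^2 + 5) + 85 = 2z^3 - 4z^2 + 90 = (z + 3)(2z^2 - 10z + 30).
So |(2z^3 - 4z^2 + 5) + 85| = |z + 3|·|2z^2 - 10z + 30|.
Assume first that |z + 3| < 2, so |z| < 5. Then |2z^2 - 10z + 30| ≤ 2·5^2 + 10·5 + 30 = 130.
Hence |(2z^3 - 4z^2 + 5) + 85| ≤ 130|z + 3| < ϵ provided |z + 3| < ϵ/130.
Take δ = min(2, ϵ/130). Then 0 < |z + 3| < δ gives both |z + 3| < 2 and |z + 3| < ϵ/130, so |(2z^3 - 4z^2 + 5) + 85| < ϵ.

δ = min(2, ϵ/130)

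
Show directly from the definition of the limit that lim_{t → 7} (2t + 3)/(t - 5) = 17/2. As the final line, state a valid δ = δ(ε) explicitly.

Let ε > 0 be given. We want δ > 0 with 0 < |t − 7| < δ ⇒ |(2t + 3)/(t - 5) − (17/2)| < ε.
Combining over a common denominator, (2t + 3)/(t - 5) − (17/2) = [(2t + 3)·2 − 17·(t - 5)] / [2·(t - 5)] = -13(t − 7) / (2(t - 5)).
So |(2t + 3)/(t - 5) − (17/2)| = 13|t − 7| / (2·|t − 5|).
Require δ ≤ 1, so |t − 5| ≥ |2| − |t − 7| > 2 − 1 = 1.
Hence |(2t + 3)/(t - 5) − (17/2)| < 13|t − 7|/(2·1) = (13/2)|t − 7|, which is < ε once |t − 7| < (2/13)ε.
Take δ = min(1, (2/13)ε). Then 0 < |t − 7| < δ forces both bounds, so |(2t + 3)/(t - 5) − (17/2)| < ε.

δ = min(1, (2/13)ε)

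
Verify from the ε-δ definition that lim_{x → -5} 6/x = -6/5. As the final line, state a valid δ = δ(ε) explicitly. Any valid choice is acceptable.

Let ε > 0. We seek δ > 0 such that 0 < |x + 5| < δ implies |6/x + 6/5| < ε.
|6/x + 6/5| = 6·|-5 − x|/(5·|x|) = 6|x + 5|/(5|x|).
Require δ ≤ 5/2 so that |x| > 5 − 5/2 = 5/2, hence 5|x| > 25/2.
Then |6/x + 6/5| < 6|x + 5|/(25/2), which is < ε when |x + 5| < (25/12)ε.
Take δ = min(5/2, (25/12)ε). Then 0 < |x + 5| < δ gives both |x + 5| < 5/2 and |x + 5| < (25/12)ε, so |6/x + 6/5| < ε.

δ = min(5/2, (25/12)ε)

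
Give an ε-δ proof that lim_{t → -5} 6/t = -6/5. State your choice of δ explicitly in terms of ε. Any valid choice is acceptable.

Let ε > 0. We seek δ > 0 such that 0 < |t + 5| < δ implies |6/t + 6/5| < ε.
|6/t + 6/5| = 6·|-5 − t|/(5·|t|) = 6|t + 5|/(5|t|).
Restrict δ ≤ 5/2. Then |t + 5| < 5/2 gives |t| > 5/2, so 5|t| > 25/2.
Then |6/t + 6/5| < 6|t + 5|/(25/2), which is < ε when |t + 5| < (25/12)ε.
Take δ = min(5/2, (25/12)ε). Then 0 < |t + 5| < δ gives both |t + 5| < 5/2 and |t + 5| < (25/12)ε, so |6/t + 6/5| < ε.

δ = min(5/2, (25/12)ε)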